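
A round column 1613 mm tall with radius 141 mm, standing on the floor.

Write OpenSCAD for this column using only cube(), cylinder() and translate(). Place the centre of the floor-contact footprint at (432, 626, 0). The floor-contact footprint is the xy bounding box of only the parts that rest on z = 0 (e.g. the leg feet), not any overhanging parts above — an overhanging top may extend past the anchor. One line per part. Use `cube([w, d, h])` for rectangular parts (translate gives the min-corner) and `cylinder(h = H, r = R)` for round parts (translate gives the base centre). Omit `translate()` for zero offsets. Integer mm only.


translate([432, 626, 0]) cylinder(h = 1613, r = 141);


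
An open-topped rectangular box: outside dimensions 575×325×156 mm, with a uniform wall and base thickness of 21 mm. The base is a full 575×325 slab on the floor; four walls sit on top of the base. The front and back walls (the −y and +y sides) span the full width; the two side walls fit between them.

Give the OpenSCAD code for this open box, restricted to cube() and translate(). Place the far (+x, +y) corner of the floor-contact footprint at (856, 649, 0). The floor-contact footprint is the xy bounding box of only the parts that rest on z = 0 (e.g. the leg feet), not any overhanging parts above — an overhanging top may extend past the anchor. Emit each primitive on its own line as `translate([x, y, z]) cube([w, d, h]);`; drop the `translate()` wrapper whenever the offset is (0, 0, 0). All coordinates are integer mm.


translate([281, 324, 0]) cube([575, 325, 21]);
translate([281, 324, 21]) cube([575, 21, 135]);
translate([281, 628, 21]) cube([575, 21, 135]);
translate([281, 345, 21]) cube([21, 283, 135]);
translate([835, 345, 21]) cube([21, 283, 135]);


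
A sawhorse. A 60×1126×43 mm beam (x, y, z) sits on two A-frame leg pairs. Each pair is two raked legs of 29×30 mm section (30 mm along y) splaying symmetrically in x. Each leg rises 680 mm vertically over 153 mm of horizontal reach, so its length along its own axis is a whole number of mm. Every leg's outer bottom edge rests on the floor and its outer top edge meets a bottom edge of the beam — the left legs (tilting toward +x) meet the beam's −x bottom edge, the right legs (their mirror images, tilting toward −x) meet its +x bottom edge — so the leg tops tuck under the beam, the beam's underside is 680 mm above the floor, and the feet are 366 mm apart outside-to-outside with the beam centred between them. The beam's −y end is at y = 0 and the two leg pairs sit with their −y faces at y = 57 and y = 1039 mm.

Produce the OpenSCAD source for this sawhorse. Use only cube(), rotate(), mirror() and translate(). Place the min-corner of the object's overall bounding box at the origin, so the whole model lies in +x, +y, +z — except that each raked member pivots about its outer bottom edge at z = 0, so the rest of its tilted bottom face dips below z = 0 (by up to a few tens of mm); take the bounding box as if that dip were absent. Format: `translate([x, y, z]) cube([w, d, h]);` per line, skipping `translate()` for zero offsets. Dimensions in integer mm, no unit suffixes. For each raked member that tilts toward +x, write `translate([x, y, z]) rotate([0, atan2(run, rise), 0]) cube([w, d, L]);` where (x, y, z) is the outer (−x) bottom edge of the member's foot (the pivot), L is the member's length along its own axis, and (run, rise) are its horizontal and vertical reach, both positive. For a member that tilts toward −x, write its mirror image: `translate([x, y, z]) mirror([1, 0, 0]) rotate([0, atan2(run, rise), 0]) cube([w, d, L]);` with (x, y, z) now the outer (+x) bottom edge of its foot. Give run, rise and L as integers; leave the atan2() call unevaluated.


// leg length = √(153² + 680²) = 697
// right-leg outer foot x = 2·153 + 60 = 366
// beam min-corner = (153, 0, 680)
translate([153, 0, 680]) cube([60, 1126, 43]);
translate([0, 57, 0]) rotate([0, atan2(153, 680), 0]) cube([29, 30, 697]);
translate([366, 57, 0]) mirror([1, 0, 0]) rotate([0, atan2(153, 680), 0]) cube([29, 30, 697]);
translate([0, 1039, 0]) rotate([0, atan2(153, 680), 0]) cube([29, 30, 697]);
translate([366, 1039, 0]) mirror([1, 0, 0]) rotate([0, atan2(153, 680), 0]) cube([29, 30, 697]);


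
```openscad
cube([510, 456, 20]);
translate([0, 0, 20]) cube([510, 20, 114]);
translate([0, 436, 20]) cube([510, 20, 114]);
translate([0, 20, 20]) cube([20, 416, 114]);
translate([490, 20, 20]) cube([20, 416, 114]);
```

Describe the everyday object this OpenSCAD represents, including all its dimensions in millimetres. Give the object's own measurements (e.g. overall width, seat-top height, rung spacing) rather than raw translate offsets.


An open-topped rectangular box: outside dimensions 510×456×134 mm, with a uniform wall and base thickness of 20 mm. The base is a full 510×456 slab on the floor; four walls sit on top of the base. The front and back walls (the −y and +y sides) span the full width; the two side walls fit between them.


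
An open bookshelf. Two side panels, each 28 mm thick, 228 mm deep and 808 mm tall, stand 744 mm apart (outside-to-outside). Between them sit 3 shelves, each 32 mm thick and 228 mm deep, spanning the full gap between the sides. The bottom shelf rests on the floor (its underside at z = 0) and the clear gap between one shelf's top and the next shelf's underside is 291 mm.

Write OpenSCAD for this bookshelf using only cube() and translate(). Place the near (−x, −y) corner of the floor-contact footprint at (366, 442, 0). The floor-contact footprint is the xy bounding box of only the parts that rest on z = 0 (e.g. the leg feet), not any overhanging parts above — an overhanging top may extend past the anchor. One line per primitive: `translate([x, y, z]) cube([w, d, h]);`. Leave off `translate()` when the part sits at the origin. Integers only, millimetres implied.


translate([366, 442, 0]) cube([28, 228, 808]);
translate([1082, 442, 0]) cube([28, 228, 808]);
translate([394, 442, 0]) cube([688, 228, 32]);
translate([394, 442, 323]) cube([688, 228, 32]);
translate([394, 442, 646]) cube([688, 228, 32]);


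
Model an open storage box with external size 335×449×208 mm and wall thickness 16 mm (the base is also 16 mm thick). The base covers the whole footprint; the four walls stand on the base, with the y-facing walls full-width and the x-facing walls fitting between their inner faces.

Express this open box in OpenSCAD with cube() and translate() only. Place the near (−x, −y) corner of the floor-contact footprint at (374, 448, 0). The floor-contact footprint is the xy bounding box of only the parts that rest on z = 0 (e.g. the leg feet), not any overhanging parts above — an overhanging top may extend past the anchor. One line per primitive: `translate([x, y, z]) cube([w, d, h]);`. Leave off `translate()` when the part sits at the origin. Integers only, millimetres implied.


translate([374, 448, 0]) cube([335, 449, 16]);
translate([374, 448, 16]) cube([335, 16, 192]);
translate([374, 881, 16]) cube([335, 16, 192]);
translate([374, 464, 16]) cube([16, 417, 192]);
translate([693, 464, 16]) cube([16, 417, 192]);


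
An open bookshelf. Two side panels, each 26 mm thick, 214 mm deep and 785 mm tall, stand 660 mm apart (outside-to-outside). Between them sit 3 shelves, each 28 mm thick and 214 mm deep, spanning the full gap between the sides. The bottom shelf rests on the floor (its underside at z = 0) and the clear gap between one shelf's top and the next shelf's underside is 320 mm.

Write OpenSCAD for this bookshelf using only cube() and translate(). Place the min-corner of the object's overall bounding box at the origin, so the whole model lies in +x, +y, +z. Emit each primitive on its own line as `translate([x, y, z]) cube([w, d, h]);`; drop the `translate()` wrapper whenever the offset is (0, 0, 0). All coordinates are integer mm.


cube([26, 214, 785]);
translate([634, 0, 0]) cube([26, 214, 785]);
translate([26, 0, 0]) cube([608, 214, 28]);
translate([26, 0, 348]) cube([608, 214, 28]);
translate([26, 0, 696]) cube([608, 214, 28]);


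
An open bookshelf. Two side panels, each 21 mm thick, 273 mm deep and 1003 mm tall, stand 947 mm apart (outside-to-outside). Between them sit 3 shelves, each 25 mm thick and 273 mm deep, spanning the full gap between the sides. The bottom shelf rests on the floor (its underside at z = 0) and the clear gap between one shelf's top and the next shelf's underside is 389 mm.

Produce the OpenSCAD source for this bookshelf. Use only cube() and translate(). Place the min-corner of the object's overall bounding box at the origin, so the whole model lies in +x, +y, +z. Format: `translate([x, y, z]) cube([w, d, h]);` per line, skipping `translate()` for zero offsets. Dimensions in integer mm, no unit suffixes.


cube([21, 273, 1003]);
translate([926, 0, 0]) cube([21, 273, 1003]);
translate([21, 0, 0]) cube([905, 273, 25]);
translate([21, 0, 414]) cube([905, 273, 25]);
translate([21, 0, 828]) cube([905, 273, 25]);


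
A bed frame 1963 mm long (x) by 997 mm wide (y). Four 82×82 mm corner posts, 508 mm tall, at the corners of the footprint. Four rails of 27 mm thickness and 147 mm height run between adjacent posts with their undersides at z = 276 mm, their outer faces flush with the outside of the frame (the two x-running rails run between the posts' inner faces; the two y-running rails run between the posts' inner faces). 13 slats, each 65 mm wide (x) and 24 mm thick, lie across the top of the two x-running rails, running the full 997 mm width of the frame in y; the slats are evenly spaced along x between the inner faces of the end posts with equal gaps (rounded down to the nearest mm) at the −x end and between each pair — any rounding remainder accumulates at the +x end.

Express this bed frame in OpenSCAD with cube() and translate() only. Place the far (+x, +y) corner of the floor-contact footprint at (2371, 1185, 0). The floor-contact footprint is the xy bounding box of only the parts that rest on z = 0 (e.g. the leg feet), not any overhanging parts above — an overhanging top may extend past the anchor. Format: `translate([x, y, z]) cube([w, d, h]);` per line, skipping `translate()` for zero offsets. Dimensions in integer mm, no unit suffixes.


// slat z = rail_z + rail_h = 276 + 147 = 423
// slat gap = ⌊(1799 − 13·65) / 14⌋ = 68
translate([408, 188, 0]) cube([82, 82, 508]);
translate([408, 1103, 0]) cube([82, 82, 508]);
translate([2289, 188, 0]) cube([82, 82, 508]);
translate([2289, 1103, 0]) cube([82, 82, 508]);
translate([490, 188, 276]) cube([1799, 27, 147]);
translate([490, 1158, 276]) cube([1799, 27, 147]);
translate([408, 270, 276]) cube([27, 833, 147]);
translate([2344, 270, 276]) cube([27, 833, 147]);
translate([558, 188, 423]) cube([65, 997, 24]);
translate([691, 188, 423]) cube([65, 997, 24]);
translate([824, 188, 423]) cube([65, 997, 24]);
translate([957, 188, 423]) cube([65, 997, 24]);
translate([1090, 188, 423]) cube([65, 997, 24]);
translate([1223, 188, 423]) cube([65, 997, 24]);
translate([1356, 188, 423]) cube([65, 997, 24]);
translate([1489, 188, 423]) cube([65, 997, 24]);
translate([1622, 188, 423]) cube([65, 997, 24]);
translate([1755, 188, 423]) cube([65, 997, 24]);
translate([1888, 188, 423]) cube([65, 997, 24]);
translate([2021, 188, 423]) cube([65, 997, 24]);
translate([2154, 188, 423]) cube([65, 997, 24]);


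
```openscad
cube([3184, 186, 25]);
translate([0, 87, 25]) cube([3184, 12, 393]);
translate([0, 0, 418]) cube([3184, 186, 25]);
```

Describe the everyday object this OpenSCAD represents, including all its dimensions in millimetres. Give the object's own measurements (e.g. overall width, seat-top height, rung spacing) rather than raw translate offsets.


An I-beam lying along x, 3184 mm long. Overall section height 443 mm. Two flanges 186 mm wide (y) and 25 mm thick, one on the floor and one at the top; a web 12 mm thick runs between them, centred on the flange width.


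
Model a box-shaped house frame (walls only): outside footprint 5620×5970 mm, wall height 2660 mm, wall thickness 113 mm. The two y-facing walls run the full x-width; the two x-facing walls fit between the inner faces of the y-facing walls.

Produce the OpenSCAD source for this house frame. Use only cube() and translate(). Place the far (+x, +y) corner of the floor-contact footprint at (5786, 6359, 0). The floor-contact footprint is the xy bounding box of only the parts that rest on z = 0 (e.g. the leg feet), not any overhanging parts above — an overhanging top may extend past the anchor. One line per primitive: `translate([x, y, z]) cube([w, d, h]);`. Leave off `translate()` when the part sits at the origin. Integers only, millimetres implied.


translate([166, 389, 0]) cube([5620, 113, 2660]);
translate([166, 6246, 0]) cube([5620, 113, 2660]);
translate([166, 502, 0]) cube([113, 5744, 2660]);
translate([5673, 502, 0]) cube([113, 5744, 2660]);


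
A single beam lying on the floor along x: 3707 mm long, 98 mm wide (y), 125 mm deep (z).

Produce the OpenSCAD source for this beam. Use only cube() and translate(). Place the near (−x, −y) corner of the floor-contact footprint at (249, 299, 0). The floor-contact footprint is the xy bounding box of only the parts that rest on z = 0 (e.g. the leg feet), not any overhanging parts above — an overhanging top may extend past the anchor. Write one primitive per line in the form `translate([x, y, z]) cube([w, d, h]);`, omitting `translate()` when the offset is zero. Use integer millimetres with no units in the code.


translate([249, 299, 0]) cube([3707, 98, 125]);


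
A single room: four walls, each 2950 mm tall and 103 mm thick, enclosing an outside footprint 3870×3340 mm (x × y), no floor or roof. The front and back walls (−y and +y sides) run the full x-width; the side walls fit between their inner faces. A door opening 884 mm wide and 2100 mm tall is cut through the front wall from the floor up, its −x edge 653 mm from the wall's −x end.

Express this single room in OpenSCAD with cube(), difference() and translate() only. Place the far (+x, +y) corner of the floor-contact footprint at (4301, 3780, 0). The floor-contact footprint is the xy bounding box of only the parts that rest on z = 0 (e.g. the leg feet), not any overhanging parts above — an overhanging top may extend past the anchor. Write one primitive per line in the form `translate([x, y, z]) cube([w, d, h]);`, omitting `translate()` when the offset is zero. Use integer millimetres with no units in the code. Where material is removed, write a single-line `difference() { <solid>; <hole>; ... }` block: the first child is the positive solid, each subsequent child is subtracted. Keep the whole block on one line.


difference() { translate([431, 440, 0]) cube([3870, 103, 2950]); translate([1084, 440, 0]) cube([884, 103, 2100]); }
translate([431, 3677, 0]) cube([3870, 103, 2950]);
translate([431, 543, 0]) cube([103, 3134, 2950]);
translate([4198, 543, 0]) cube([103, 3134, 2950]);


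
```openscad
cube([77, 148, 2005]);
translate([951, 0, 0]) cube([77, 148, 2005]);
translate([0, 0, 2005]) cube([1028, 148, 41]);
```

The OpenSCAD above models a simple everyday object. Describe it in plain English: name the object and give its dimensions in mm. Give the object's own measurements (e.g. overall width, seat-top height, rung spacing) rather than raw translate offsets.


A door frame. The clear opening is 874 mm wide and 2005 mm high. Two 77 mm wide jambs, 148 mm deep, stand either side of the opening from the floor to the top of the opening. A 41 mm thick head sits across the top of both jambs, spanning the full outside width of the frame.


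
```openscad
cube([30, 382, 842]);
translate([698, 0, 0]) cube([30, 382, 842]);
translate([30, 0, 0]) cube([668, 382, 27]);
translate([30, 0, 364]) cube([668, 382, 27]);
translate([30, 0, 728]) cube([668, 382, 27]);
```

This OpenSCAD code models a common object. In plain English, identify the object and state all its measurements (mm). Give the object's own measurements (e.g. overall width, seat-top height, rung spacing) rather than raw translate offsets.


An open bookshelf. Two side panels, each 30 mm thick, 382 mm deep and 842 mm tall, stand 728 mm apart (outside-to-outside). Between them sit 3 shelves, each 27 mm thick and 382 mm deep, spanning the full gap between the sides. The bottom shelf rests on the floor (its underside at z = 0) and the clear gap between one shelf's top and the next shelf's underside is 337 mm.


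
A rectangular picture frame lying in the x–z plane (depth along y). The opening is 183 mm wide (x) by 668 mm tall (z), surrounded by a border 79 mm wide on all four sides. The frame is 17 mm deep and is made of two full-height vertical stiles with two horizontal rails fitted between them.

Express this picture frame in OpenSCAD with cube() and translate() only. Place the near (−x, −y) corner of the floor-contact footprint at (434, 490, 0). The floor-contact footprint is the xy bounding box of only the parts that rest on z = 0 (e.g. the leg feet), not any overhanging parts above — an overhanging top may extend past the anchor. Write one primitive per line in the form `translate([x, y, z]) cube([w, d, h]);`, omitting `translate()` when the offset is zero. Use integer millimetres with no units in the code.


translate([434, 490, 0]) cube([79, 17, 826]);
translate([696, 490, 0]) cube([79, 17, 826]);
translate([513, 490, 0]) cube([183, 17, 79]);
translate([513, 490, 747]) cube([183, 17, 79]);


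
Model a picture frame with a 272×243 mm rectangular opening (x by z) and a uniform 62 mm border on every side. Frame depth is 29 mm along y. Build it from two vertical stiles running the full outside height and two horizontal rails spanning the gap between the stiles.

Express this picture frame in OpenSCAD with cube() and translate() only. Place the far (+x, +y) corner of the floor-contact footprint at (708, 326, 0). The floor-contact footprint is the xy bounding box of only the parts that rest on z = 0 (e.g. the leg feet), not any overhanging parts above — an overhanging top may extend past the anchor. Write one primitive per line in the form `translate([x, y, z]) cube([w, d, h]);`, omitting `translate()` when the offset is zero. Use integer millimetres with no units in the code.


translate([312, 297, 0]) cube([62, 29, 367]);
translate([646, 297, 0]) cube([62, 29, 367]);
translate([374, 297, 0]) cube([272, 29, 62]);
translate([374, 297, 305]) cube([272, 29, 62]);


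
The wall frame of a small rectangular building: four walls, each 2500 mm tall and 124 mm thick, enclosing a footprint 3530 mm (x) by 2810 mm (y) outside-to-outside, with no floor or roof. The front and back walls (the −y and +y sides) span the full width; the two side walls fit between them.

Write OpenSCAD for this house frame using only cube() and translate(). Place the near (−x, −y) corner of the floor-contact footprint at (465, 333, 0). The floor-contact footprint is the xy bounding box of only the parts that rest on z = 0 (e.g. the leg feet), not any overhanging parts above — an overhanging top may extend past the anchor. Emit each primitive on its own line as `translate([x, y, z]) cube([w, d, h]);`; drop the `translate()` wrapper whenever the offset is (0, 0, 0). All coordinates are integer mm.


translate([465, 333, 0]) cube([3530, 124, 2500]);
translate([465, 3019, 0]) cube([3530, 124, 2500]);
translate([465, 457, 0]) cube([124, 2562, 2500]);
translate([3871, 457, 0]) cube([124, 2562, 2500]);


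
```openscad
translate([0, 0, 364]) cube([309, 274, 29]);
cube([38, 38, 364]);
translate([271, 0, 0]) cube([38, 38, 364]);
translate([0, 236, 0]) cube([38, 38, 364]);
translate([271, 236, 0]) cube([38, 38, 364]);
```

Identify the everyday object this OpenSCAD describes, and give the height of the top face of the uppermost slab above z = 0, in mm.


A stool. The seat height is 393 mm.

A 309×274×29 slab at z = 364 on four corner posts — a stool. The seat top is 364 + 29 = 393 mm.


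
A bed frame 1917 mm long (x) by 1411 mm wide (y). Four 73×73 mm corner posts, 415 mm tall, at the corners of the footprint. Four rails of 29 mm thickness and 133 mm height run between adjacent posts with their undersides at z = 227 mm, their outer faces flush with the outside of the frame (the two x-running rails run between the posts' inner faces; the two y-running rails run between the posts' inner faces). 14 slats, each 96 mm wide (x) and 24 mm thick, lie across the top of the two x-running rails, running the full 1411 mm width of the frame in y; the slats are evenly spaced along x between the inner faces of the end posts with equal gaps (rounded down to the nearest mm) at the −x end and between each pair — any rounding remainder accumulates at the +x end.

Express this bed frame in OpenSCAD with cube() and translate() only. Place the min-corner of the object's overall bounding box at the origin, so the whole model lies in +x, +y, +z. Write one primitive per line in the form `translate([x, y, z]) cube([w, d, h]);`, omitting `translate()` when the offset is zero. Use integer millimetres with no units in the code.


// slat z = rail_z + rail_h = 227 + 133 = 360
// slat gap = ⌊(1771 − 14·96) / 15⌋ = 28
cube([73, 73, 415]);
translate([0, 1338, 0]) cube([73, 73, 415]);
translate([1844, 0, 0]) cube([73, 73, 415]);
translate([1844, 1338, 0]) cube([73, 73, 415]);
translate([73, 0, 227]) cube([1771, 29, 133]);
translate([73, 1382, 227]) cube([1771, 29, 133]);
translate([0, 73, 227]) cube([29, 1265, 133]);
translate([1888, 73, 227]) cube([29, 1265, 133]);
translate([101, 0, 360]) cube([96, 1411, 24]);
translate([225, 0, 360]) cube([96, 1411, 24]);
translate([349, 0, 360]) cube([96, 1411, 24]);
translate([473, 0, 360]) cube([96, 1411, 24]);
translate([597, 0, 360]) cube([96, 1411, 24]);
translate([721, 0, 360]) cube([96, 1411, 24]);
translate([845, 0, 360]) cube([96, 1411, 24]);
translate([969, 0, 360]) cube([96, 1411, 24]);
translate([1093, 0, 360]) cube([96, 1411, 24]);
translate([1217, 0, 360]) cube([96, 1411, 24]);
translate([1341, 0, 360]) cube([96, 1411, 24]);
translate([1465, 0, 360]) cube([96, 1411, 24]);
translate([1589, 0, 360]) cube([96, 1411, 24]);
translate([1713, 0, 360]) cube([96, 1411, 24]);


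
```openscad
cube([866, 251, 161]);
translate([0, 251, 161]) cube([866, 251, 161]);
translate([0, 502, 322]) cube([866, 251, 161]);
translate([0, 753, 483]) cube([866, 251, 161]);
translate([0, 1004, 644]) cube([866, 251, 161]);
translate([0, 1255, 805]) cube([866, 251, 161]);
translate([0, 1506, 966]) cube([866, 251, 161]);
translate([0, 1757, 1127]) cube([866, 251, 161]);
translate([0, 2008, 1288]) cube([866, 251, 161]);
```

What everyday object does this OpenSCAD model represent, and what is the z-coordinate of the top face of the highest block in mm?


A staircase. The total rise is 1449 mm.

9 identical blocks, each offset up and back from the previous — a staircase. Each step is 161 mm tall and there are 9 of them, so the total rise is 9 × 161 = 1449 mm.


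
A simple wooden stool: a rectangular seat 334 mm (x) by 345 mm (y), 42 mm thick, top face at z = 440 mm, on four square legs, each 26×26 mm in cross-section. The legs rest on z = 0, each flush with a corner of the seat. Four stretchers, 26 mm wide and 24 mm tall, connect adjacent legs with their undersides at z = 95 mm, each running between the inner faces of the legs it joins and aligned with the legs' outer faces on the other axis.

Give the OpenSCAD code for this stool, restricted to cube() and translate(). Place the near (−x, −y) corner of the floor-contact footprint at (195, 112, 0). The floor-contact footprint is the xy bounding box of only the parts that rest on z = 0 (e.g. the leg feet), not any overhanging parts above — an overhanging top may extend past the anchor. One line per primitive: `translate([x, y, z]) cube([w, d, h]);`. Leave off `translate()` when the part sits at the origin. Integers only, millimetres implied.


translate([195, 112, 398]) cube([334, 345, 42]);
translate([195, 112, 0]) cube([26, 26, 398]);
translate([503, 112, 0]) cube([26, 26, 398]);
translate([195, 431, 0]) cube([26, 26, 398]);
translate([503, 431, 0]) cube([26, 26, 398]);
translate([221, 112, 95]) cube([282, 26, 24]);
translate([221, 431, 95]) cube([282, 26, 24]);
translate([195, 138, 95]) cube([26, 293, 24]);
translate([503, 138, 95]) cube([26, 293, 24]);


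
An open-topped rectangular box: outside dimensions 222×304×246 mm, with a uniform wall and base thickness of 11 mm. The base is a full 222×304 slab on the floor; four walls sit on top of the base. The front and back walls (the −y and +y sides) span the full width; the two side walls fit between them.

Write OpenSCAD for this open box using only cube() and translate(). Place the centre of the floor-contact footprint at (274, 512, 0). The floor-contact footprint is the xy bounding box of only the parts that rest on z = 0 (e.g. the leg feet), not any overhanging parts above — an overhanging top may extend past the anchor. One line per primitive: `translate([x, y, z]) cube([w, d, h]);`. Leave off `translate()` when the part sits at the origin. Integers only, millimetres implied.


translate([163, 360, 0]) cube([222, 304, 11]);
translate([163, 360, 11]) cube([222, 11, 235]);
translate([163, 653, 11]) cube([222, 11, 235]);
translate([163, 371, 11]) cube([11, 282, 235]);
translate([374, 371, 11]) cube([11, 282, 235]);


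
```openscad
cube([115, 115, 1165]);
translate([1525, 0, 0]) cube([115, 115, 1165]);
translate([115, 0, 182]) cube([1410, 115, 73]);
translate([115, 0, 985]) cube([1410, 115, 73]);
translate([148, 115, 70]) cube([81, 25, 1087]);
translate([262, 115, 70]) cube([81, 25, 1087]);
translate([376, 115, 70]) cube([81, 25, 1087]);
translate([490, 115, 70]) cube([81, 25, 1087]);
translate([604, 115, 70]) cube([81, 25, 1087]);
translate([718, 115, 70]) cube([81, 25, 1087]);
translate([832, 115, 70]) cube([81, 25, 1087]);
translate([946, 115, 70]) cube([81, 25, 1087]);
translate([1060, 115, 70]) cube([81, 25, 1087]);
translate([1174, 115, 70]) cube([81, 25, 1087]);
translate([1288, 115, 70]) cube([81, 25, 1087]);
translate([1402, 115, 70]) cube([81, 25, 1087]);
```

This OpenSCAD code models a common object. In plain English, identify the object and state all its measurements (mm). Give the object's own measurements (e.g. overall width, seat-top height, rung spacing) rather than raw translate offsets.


A fence section. Two 115×115 mm posts, 1165 mm tall, stand on the floor with a clear span of 1410 mm between their inner faces. Two horizontal rails of 115×73 mm section span the gap between the posts with their undersides at z = 182 mm and z = 985 mm, flush with the posts' −y face. 12 pickets, each 81 mm wide, 25 mm thick and 1087 mm tall, are fixed to the +y face of the rails with their bottoms at z = 70 mm, spaced across the span with a 33 mm gap after the −x post and between neighbouring pickets, with 42 mm left before the +x post.


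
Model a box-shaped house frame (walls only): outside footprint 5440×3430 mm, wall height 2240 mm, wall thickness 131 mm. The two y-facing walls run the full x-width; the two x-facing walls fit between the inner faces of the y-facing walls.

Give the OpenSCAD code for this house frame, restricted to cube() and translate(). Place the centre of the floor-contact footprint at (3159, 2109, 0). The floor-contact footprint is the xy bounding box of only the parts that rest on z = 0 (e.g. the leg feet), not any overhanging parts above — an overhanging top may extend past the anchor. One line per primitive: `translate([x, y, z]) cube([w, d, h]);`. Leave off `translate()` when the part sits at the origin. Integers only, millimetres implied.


translate([439, 394, 0]) cube([5440, 131, 2240]);
translate([439, 3693, 0]) cube([5440, 131, 2240]);
translate([439, 525, 0]) cube([131, 3168, 2240]);
translate([5748, 525, 0]) cube([131, 3168, 2240]);


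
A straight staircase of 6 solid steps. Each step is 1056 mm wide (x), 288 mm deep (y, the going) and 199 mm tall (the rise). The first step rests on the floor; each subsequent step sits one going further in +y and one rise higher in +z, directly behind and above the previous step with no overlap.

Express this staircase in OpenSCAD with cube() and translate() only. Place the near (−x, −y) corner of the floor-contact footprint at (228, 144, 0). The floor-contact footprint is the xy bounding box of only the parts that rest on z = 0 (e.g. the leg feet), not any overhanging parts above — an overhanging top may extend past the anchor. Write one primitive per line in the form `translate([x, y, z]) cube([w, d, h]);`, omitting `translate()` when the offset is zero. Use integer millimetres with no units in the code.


translate([228, 144, 0]) cube([1056, 288, 199]);
translate([228, 432, 199]) cube([1056, 288, 199]);
translate([228, 720, 398]) cube([1056, 288, 199]);
translate([228, 1008, 597]) cube([1056, 288, 199]);
translate([228, 1296, 796]) cube([1056, 288, 199]);
translate([228, 1584, 995]) cube([1056, 288, 199]);


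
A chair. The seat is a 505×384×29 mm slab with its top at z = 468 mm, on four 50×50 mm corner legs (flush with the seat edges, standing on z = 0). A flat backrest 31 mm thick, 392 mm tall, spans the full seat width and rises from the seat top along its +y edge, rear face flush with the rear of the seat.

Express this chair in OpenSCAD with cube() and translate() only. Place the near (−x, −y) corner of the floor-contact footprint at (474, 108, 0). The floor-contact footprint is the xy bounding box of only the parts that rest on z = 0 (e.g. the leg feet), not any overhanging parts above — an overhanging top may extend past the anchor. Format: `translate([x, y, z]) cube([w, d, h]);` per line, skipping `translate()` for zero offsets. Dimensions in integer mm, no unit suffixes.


translate([474, 108, 439]) cube([505, 384, 29]);
translate([474, 108, 0]) cube([50, 50, 439]);
translate([929, 108, 0]) cube([50, 50, 439]);
translate([474, 442, 0]) cube([50, 50, 439]);
translate([929, 442, 0]) cube([50, 50, 439]);
translate([474, 461, 468]) cube([505, 31, 392]);


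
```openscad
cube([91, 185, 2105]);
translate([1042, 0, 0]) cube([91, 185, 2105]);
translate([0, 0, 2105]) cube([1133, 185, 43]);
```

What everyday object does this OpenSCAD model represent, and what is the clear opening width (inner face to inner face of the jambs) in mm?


A door frame. The clear opening width is 951 mm.

Two 2105 mm tall posts with a header on top — a door frame. The left jamb is 91 mm wide at x = 0; the right jamb starts at x = 1042. The clear opening is 1042 − 91 = 951 mm.


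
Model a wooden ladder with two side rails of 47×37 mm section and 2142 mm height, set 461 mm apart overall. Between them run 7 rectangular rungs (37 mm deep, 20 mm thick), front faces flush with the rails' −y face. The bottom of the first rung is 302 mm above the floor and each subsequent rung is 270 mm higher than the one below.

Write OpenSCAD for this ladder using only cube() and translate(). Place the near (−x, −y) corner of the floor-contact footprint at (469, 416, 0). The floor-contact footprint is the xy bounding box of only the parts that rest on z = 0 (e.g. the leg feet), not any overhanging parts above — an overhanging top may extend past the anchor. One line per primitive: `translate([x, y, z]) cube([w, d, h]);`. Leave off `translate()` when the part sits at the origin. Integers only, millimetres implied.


translate([469, 416, 0]) cube([47, 37, 2142]);
translate([883, 416, 0]) cube([47, 37, 2142]);
translate([516, 416, 302]) cube([367, 37, 20]);
translate([516, 416, 572]) cube([367, 37, 20]);
translate([516, 416, 842]) cube([367, 37, 20]);
translate([516, 416, 1112]) cube([367, 37, 20]);
translate([516, 416, 1382]) cube([367, 37, 20]);
translate([516, 416, 1652]) cube([367, 37, 20]);
translate([516, 416, 1922]) cube([367, 37, 20]);


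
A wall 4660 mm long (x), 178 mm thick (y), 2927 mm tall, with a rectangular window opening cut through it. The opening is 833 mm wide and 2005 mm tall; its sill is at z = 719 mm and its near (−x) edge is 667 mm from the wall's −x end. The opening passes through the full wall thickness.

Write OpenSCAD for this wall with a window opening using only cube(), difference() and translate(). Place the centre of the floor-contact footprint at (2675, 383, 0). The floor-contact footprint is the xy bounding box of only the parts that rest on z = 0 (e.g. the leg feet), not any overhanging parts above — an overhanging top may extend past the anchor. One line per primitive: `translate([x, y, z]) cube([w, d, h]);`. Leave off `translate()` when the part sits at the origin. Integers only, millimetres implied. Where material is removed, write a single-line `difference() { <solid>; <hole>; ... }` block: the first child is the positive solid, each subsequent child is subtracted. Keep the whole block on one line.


difference() { translate([345, 294, 0]) cube([4660, 178, 2927]); translate([1012, 294, 719]) cube([833, 178, 2005]); }


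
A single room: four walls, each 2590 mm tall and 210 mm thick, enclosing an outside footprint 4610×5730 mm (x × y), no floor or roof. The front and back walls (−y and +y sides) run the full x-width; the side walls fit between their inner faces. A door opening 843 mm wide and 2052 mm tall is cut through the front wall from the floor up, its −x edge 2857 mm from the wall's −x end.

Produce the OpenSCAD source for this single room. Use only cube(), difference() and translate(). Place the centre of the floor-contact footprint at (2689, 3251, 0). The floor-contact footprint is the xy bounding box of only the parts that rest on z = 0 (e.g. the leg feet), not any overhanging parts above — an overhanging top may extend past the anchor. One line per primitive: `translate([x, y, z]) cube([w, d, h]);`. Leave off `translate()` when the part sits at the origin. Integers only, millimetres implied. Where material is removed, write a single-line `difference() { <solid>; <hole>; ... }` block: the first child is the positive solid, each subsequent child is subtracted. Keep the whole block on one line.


difference() { translate([384, 386, 0]) cube([4610, 210, 2590]); translate([3241, 386, 0]) cube([843, 210, 2052]); }
translate([384, 5906, 0]) cube([4610, 210, 2590]);
translate([384, 596, 0]) cube([210, 5310, 2590]);
translate([4784, 596, 0]) cube([210, 5310, 2590]);


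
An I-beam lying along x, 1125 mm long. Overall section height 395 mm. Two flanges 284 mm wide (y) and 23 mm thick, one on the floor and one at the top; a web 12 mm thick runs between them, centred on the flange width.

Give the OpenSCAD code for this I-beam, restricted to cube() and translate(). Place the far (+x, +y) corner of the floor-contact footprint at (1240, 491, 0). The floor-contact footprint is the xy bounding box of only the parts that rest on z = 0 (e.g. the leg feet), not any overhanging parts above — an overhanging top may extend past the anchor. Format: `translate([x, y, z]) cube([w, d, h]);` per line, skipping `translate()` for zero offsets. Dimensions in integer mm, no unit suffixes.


translate([115, 207, 0]) cube([1125, 284, 23]);
translate([115, 343, 23]) cube([1125, 12, 349]);
translate([115, 207, 372]) cube([1125, 284, 23]);


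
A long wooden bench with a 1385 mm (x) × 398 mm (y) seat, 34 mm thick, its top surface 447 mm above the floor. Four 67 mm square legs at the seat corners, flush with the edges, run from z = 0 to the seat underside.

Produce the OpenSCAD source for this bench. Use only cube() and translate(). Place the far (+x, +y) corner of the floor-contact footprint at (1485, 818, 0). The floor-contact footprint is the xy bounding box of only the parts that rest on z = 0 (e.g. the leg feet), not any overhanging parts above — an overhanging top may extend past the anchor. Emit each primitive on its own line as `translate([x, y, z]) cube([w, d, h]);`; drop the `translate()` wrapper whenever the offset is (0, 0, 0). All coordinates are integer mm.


translate([100, 420, 413]) cube([1385, 398, 34]);
translate([100, 420, 0]) cube([67, 67, 413]);
translate([100, 751, 0]) cube([67, 67, 413]);
translate([1418, 420, 0]) cube([67, 67, 413]);
translate([1418, 751, 0]) cube([67, 67, 413]);


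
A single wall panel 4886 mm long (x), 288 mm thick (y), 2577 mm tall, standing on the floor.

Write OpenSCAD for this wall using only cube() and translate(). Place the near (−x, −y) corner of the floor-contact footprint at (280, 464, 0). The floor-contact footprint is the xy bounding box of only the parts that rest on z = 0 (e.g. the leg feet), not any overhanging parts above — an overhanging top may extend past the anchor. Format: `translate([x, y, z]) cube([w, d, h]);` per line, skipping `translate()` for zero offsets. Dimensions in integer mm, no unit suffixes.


translate([280, 464, 0]) cube([4886, 288, 2577]);


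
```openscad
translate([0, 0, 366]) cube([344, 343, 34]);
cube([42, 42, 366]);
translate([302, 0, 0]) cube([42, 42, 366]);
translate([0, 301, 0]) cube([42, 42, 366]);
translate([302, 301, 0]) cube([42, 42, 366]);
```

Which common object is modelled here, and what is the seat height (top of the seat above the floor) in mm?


A stool. The seat height is 400 mm.

A 344×343×34 slab at z = 366 on four corner posts — a stool. The seat top is 366 + 34 = 400 mm.


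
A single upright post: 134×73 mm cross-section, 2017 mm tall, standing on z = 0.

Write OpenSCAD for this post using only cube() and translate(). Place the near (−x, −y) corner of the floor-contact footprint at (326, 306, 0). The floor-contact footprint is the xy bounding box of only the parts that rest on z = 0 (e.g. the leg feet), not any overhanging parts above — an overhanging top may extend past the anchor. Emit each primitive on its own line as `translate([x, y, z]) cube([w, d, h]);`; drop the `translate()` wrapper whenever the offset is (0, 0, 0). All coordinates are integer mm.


translate([326, 306, 0]) cube([134, 73, 2017]);


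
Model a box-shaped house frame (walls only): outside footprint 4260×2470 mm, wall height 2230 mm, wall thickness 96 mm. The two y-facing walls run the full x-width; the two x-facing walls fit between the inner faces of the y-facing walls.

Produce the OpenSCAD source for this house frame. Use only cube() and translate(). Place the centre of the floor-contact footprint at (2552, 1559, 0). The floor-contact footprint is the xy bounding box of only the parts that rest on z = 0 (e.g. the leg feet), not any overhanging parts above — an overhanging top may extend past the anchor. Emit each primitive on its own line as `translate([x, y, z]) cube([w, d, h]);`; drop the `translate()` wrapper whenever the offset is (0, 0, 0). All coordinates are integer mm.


translate([422, 324, 0]) cube([4260, 96, 2230]);
translate([422, 2698, 0]) cube([4260, 96, 2230]);
translate([422, 420, 0]) cube([96, 2278, 2230]);
translate([4586, 420, 0]) cube([96, 2278, 2230]);


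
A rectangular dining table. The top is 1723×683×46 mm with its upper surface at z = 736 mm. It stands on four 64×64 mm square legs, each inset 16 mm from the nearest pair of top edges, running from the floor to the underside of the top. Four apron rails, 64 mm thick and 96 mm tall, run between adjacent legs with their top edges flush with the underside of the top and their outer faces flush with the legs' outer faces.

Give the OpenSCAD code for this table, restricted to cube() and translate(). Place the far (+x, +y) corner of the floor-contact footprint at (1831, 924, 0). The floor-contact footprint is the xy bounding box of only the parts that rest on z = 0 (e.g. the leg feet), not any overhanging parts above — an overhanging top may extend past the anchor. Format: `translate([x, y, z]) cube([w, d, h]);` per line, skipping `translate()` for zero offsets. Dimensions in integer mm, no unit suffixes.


translate([124, 257, 690]) cube([1723, 683, 46]);
translate([140, 273, 0]) cube([64, 64, 690]);
translate([1767, 273, 0]) cube([64, 64, 690]);
translate([140, 860, 0]) cube([64, 64, 690]);
translate([1767, 860, 0]) cube([64, 64, 690]);
translate([204, 273, 594]) cube([1563, 64, 96]);
translate([204, 860, 594]) cube([1563, 64, 96]);
translate([140, 337, 594]) cube([64, 523, 96]);
translate([1767, 337, 594]) cube([64, 523, 96]);
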